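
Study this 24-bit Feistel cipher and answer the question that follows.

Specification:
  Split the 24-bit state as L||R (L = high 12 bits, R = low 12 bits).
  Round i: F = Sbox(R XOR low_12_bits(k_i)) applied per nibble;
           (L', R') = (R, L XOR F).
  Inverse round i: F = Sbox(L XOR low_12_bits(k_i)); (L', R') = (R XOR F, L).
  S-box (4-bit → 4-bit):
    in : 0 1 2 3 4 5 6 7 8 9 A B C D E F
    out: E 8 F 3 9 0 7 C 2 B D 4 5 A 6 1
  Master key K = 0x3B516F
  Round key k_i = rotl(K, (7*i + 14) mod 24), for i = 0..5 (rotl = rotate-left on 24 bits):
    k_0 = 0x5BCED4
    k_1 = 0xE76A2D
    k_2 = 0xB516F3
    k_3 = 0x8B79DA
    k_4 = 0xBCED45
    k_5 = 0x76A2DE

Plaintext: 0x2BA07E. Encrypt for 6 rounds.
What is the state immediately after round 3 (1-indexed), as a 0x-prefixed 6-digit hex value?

0x6E3AE9

s_0 = plaintext = 0x2BA07E
s_1 = Round(s_0, k_0) = 0x07E467
s_2 = Round(s_1, k_1) = 0x4676E3
s_3 = Round(s_2, k_2) = 0x6E3AE9
s_4 = Round(s_3, k_3) = 0xAE95D0
s_5 = Round(s_4, k_4) = 0x5D0859
s_6 = Round(s_5, k_5) = 0x8598FC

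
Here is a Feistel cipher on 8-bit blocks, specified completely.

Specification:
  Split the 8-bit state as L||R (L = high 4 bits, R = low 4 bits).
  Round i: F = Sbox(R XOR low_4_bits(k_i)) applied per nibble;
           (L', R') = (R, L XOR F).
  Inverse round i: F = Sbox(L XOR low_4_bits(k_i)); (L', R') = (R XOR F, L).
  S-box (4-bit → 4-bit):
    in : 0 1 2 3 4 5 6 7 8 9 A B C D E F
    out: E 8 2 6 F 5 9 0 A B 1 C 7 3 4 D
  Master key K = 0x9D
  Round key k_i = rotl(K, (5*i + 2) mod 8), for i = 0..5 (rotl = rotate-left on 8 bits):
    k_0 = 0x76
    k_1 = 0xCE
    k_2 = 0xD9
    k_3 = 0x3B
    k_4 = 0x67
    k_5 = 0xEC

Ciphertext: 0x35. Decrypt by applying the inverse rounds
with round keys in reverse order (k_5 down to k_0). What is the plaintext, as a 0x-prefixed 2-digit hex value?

0x80

s_0 = ciphertext = 0x35
s_1 = InvRound(s_0, k_5) = 0x83
s_2 = InvRound(s_1, k_4) = 0xE8
s_3 = InvRound(s_2, k_3) = 0xDE
s_4 = InvRound(s_3, k_2) = 0x1D
s_5 = InvRound(s_4, k_1) = 0x01
s_6 = InvRound(s_5, k_0) = 0x80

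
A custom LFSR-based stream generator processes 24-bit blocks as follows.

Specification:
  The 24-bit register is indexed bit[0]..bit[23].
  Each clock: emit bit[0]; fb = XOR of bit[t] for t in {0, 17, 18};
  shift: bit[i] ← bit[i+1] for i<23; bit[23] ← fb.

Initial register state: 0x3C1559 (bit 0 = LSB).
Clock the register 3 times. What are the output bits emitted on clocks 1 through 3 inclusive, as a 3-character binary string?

100

reg_0 = 0x3C1559
clock 1: out=1, reg = 0x1E0AAC
clock 2: out=0, reg = 0x0F0556
clock 3: out=0, reg = 0x0782AB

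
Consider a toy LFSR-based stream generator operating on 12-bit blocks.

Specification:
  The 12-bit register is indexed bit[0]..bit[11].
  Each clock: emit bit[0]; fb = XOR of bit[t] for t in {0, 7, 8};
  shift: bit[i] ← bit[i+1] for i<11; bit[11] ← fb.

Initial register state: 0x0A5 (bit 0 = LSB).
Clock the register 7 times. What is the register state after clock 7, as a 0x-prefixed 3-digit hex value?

0xC81

reg_0 = 0x0A5
clock 1: out=1, reg = 0x052
clock 2: out=0, reg = 0x029
clock 3: out=1, reg = 0x814
clock 4: out=0, reg = 0x40A
clock 5: out=0, reg = 0x205
clock 6: out=1, reg = 0x902
clock 7: out=0, reg = 0xC81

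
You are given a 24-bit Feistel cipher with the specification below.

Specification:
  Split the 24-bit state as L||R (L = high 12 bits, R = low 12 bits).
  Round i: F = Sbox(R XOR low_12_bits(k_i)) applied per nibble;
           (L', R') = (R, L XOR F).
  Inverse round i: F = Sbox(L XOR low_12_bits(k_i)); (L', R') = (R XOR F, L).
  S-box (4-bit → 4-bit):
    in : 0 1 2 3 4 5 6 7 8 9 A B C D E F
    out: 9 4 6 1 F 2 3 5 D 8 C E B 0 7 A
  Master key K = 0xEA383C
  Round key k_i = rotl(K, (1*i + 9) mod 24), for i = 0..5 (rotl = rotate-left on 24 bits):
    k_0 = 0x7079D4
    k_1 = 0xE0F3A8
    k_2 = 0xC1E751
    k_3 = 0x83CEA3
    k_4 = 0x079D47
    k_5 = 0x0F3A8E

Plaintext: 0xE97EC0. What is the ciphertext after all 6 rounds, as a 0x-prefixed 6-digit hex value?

0x255224

s_0 = plaintext = 0xE97EC0
s_1 = Round(s_0, k_0) = 0xEC0BD8
s_2 = Round(s_1, k_1) = 0xBD8399
s_3 = Round(s_2, k_2) = 0x399465
s_4 = Round(s_3, k_3) = 0x465F2A
s_5 = Round(s_4, k_4) = 0xF2A255
s_6 = Round(s_5, k_5) = 0x255224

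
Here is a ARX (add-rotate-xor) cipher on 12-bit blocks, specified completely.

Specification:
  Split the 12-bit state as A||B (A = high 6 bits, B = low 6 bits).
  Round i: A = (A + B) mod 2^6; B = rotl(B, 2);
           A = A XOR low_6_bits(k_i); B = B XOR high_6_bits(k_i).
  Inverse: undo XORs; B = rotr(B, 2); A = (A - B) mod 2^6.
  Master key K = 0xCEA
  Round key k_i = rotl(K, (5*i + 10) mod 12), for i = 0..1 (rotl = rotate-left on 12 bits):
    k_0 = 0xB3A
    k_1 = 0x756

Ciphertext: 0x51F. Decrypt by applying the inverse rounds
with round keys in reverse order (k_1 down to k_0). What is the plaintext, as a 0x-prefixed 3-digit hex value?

0x543

s_0 = ciphertext = 0x51F
s_1 = InvRound(s_0, k_1) = 0x8A0
s_2 = InvRound(s_1, k_0) = 0x543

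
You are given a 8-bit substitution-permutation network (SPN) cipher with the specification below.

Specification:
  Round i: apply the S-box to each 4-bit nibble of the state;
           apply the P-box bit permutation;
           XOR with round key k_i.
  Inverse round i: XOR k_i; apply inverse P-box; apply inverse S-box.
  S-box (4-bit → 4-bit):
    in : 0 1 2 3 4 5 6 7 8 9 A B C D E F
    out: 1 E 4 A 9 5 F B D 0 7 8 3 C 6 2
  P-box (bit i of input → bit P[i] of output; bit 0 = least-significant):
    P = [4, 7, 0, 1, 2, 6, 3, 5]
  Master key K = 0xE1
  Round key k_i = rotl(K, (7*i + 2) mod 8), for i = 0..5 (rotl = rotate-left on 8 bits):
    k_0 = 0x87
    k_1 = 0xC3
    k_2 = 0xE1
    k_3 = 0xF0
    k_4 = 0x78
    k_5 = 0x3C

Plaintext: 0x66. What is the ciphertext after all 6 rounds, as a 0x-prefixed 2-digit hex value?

s_0 = plaintext = 0x66
s_1 = Round(s_0, k_0) = 0x78
s_2 = Round(s_1, k_1) = 0xB4
s_3 = Round(s_2, k_2) = 0xD3
s_4 = Round(s_3, k_3) = 0x5A
s_5 = Round(s_4, k_4) = 0xE5
s_6 = Round(s_5, k_5) = 0x65

0x65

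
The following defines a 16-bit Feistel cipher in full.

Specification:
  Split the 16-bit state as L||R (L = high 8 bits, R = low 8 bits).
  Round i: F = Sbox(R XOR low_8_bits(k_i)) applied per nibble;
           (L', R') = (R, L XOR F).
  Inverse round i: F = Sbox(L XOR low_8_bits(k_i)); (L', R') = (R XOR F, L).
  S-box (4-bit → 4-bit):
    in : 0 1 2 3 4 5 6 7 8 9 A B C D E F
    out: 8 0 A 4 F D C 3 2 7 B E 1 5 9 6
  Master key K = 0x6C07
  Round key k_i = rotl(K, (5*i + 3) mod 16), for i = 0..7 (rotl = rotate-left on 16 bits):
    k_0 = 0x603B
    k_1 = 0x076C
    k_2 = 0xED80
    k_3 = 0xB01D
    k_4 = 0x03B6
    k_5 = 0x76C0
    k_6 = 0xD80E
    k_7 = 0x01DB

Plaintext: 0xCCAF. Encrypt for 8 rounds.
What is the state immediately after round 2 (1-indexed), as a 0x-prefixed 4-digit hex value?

s_0 = plaintext = 0xCCAF
s_1 = Round(s_0, k_0) = 0xAFB3
s_2 = Round(s_1, k_1) = 0xB3F9
s_3 = Round(s_2, k_2) = 0xF984
s_4 = Round(s_3, k_3) = 0x848E
s_5 = Round(s_4, k_4) = 0x8EC6
s_6 = Round(s_5, k_5) = 0xC602
s_7 = Round(s_6, k_6) = 0x0247
s_8 = Round(s_7, k_7) = 0x4773

0xB3F9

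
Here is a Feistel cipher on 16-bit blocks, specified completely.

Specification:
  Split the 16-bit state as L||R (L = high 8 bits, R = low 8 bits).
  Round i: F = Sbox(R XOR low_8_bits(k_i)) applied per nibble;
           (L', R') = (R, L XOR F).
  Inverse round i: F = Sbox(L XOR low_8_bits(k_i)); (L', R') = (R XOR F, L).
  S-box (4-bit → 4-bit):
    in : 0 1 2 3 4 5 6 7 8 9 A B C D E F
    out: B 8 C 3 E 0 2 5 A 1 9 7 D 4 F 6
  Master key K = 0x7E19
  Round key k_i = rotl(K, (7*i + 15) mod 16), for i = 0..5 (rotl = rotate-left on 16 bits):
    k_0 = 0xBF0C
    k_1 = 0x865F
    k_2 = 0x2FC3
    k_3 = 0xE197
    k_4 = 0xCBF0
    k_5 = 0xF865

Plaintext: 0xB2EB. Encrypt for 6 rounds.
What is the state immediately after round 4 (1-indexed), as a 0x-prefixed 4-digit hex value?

s_0 = plaintext = 0xB2EB
s_1 = Round(s_0, k_0) = 0xEB47
s_2 = Round(s_1, k_1) = 0x4761
s_3 = Round(s_2, k_2) = 0x61DB
s_4 = Round(s_3, k_3) = 0xDB8C
s_5 = Round(s_4, k_4) = 0x8C86
s_6 = Round(s_5, k_5) = 0x867F

0xDB8C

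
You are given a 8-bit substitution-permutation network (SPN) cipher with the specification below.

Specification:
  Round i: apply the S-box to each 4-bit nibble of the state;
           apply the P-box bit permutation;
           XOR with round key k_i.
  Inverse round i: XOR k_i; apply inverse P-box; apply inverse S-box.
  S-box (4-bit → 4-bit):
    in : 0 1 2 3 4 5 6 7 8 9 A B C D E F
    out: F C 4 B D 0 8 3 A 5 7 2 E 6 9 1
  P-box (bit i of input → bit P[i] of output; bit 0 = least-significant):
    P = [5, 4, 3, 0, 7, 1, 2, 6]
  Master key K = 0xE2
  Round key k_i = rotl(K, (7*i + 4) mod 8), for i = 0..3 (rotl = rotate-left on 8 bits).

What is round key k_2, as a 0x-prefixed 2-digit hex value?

0x8B

K = 0xE2
k_0 = rotl(K, (7*0+4) mod 8) = rotl(K, 4) = 0x2E
k_1 = rotl(K, (7*1+4) mod 8) = rotl(K, 3) = 0x17
k_2 = rotl(K, (7*2+4) mod 8) = rotl(K, 2) = 0x8B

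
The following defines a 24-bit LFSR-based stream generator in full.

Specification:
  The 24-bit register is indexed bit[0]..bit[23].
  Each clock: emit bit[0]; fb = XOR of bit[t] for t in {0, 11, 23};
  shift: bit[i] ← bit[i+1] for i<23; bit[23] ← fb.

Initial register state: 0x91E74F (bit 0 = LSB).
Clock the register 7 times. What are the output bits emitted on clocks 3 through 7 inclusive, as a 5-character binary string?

11001

reg_0 = 0x91E74F
clock 1: out=1, reg = 0x48F3A7
clock 2: out=1, reg = 0xA479D3
clock 3: out=1, reg = 0xD23CE9
clock 4: out=1, reg = 0xE91E74
clock 5: out=0, reg = 0x748F3A
clock 6: out=0, reg = 0xBA479D
clock 7: out=1, reg = 0x5D23CE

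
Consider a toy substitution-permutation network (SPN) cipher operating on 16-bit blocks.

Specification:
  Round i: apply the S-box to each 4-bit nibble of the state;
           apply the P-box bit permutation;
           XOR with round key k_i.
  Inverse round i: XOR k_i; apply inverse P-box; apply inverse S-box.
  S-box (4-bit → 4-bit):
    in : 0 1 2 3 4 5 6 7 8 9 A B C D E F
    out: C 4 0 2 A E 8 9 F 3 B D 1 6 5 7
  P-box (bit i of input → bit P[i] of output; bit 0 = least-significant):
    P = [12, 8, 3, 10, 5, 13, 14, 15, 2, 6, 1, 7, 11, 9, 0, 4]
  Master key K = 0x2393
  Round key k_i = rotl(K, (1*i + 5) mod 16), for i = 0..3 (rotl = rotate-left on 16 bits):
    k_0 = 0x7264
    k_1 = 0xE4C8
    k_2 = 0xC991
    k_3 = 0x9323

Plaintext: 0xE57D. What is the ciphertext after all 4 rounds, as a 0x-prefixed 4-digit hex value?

0xF570

s_0 = plaintext = 0xE57D
s_1 = Round(s_0, k_0) = 0xFB8F
s_2 = Round(s_1, k_1) = 0x1F67
s_3 = Round(s_2, k_2) = 0x5DD6
s_4 = Round(s_3, k_3) = 0xF570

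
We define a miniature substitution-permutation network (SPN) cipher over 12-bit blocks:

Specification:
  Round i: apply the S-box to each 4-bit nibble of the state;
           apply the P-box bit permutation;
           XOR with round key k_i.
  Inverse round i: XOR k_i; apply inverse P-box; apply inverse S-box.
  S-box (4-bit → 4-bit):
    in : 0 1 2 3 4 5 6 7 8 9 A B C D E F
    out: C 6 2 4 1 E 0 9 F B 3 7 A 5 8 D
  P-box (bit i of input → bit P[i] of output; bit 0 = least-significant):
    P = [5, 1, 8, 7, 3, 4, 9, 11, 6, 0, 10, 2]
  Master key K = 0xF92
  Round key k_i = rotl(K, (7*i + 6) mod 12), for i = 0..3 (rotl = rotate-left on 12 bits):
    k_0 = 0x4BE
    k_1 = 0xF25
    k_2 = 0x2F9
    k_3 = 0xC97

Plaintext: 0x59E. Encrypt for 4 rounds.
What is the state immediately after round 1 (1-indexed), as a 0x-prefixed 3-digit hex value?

s_0 = plaintext = 0x59E
s_1 = Round(s_0, k_0) = 0x823
s_2 = Round(s_1, k_1) = 0xA70
s_3 = Round(s_2, k_2) = 0xB30
s_4 = Round(s_3, k_3) = 0xB56

0x823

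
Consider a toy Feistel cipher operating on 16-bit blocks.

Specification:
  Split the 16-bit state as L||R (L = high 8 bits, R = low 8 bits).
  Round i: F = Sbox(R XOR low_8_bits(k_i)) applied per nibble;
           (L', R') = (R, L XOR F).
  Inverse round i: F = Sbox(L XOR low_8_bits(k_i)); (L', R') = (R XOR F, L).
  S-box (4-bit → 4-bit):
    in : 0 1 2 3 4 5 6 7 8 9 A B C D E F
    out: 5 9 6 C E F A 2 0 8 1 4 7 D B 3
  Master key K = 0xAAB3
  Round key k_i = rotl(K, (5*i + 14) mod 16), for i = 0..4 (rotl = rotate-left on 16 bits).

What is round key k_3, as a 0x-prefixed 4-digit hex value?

0x7556

K = 0xAAB3
k_0 = rotl(K, (5*0+14) mod 16) = rotl(K, 14) = 0xEAAC
k_1 = rotl(K, (5*1+14) mod 16) = rotl(K, 3) = 0x559D
k_2 = rotl(K, (5*2+14) mod 16) = rotl(K, 8) = 0xB3AA
k_3 = rotl(K, (5*3+14) mod 16) = rotl(K, 13) = 0x7556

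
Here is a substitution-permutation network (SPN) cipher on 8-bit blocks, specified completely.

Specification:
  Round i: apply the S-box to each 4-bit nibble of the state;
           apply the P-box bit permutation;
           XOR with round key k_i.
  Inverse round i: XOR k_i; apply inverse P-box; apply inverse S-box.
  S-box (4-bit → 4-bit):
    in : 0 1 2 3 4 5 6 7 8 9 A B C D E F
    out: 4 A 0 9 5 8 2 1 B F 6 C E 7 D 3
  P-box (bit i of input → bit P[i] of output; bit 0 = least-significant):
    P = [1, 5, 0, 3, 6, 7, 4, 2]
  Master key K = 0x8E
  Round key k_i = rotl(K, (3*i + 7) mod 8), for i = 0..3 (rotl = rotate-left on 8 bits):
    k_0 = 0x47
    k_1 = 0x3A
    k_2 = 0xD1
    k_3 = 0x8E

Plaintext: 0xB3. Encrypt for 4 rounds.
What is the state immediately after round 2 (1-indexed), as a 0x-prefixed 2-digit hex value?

0x15

s_0 = plaintext = 0xB3
s_1 = Round(s_0, k_0) = 0x59
s_2 = Round(s_1, k_1) = 0x15
s_3 = Round(s_2, k_2) = 0x5D
s_4 = Round(s_3, k_3) = 0xA9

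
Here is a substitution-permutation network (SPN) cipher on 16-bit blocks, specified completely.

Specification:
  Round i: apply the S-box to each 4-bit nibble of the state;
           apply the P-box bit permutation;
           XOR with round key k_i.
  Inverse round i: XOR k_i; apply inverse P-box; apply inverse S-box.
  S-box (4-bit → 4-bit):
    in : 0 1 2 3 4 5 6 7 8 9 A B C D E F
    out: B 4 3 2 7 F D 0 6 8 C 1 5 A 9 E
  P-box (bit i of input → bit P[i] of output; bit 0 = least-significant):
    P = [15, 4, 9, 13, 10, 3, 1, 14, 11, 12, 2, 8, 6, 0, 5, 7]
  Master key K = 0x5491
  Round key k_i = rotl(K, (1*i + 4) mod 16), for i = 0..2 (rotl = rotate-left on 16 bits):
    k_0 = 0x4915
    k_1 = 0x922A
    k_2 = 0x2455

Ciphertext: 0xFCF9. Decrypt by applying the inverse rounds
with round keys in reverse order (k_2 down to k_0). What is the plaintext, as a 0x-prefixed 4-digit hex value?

0xA281

s_0 = ciphertext = 0xFCF9
s_1 = InvRound(s_0, k_2) = 0xA4DB
s_2 = InvRound(s_1, k_1) = 0x53BF
s_3 = InvRound(s_2, k_0) = 0xA281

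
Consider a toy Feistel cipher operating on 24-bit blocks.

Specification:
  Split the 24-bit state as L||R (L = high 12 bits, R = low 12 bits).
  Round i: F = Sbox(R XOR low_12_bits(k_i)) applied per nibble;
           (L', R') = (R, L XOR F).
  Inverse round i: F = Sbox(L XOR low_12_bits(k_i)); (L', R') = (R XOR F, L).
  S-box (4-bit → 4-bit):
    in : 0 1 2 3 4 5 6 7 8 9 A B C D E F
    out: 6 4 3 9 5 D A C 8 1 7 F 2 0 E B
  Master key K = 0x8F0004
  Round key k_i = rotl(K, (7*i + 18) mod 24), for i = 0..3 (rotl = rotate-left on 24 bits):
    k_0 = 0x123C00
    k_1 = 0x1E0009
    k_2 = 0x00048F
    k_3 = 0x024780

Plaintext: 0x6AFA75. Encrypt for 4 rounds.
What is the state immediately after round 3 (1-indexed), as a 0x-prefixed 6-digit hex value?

s_0 = plaintext = 0x6AFA75
s_1 = Round(s_0, k_0) = 0xA75C62
s_2 = Round(s_1, k_1) = 0xC628DA
s_3 = Round(s_2, k_2) = 0x8DAEBF
s_4 = Round(s_3, k_3) = 0xEBF941

0x8DAEBF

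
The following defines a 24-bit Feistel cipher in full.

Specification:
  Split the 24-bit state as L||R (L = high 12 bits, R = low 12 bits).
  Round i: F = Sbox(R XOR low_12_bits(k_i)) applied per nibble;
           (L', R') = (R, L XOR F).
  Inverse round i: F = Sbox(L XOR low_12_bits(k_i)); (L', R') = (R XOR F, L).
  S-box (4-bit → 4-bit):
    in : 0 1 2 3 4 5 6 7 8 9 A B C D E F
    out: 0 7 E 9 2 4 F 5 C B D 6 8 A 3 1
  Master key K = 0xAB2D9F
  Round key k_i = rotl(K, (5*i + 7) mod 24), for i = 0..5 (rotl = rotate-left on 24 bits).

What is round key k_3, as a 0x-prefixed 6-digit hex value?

K = 0xAB2D9F
k_0 = rotl(K, (5*0+7) mod 24) = rotl(K, 7) = 0x96CFD5
k_1 = rotl(K, (5*1+7) mod 24) = rotl(K, 12) = 0xD9FAB2
k_2 = rotl(K, (5*2+7) mod 24) = rotl(K, 17) = 0x3F565B
k_3 = rotl(K, (5*3+7) mod 24) = rotl(K, 22) = 0xEACB67

0xEACB67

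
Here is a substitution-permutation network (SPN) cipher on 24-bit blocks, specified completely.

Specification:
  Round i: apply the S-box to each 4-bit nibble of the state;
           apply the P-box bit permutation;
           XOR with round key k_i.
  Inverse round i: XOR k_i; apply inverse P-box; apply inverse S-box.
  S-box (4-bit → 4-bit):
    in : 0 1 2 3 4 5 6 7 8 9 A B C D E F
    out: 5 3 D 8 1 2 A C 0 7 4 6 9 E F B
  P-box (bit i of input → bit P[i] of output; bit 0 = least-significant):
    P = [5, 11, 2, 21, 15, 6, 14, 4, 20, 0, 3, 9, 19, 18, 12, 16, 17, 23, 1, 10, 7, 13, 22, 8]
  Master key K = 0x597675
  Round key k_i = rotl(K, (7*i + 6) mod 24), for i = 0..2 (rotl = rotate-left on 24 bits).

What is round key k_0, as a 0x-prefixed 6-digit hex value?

0x5D9D56

K = 0x597675
k_0 = rotl(K, (7*0+6) mod 24) = rotl(K, 6) = 0x5D9D56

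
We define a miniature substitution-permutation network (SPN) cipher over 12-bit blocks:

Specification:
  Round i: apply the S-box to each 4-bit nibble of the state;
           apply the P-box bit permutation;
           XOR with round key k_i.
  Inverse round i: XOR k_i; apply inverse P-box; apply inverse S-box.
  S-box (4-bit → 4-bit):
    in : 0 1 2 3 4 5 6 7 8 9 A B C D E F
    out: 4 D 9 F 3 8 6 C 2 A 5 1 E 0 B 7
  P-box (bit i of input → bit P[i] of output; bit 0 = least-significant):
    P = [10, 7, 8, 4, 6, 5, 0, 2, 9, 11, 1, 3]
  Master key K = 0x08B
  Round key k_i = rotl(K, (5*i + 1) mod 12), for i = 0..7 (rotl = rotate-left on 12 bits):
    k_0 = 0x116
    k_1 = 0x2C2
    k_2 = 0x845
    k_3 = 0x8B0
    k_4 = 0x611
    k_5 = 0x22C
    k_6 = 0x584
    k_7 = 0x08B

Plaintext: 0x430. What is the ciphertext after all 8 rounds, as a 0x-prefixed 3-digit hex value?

s_0 = plaintext = 0x430
s_1 = Round(s_0, k_0) = 0xA73
s_2 = Round(s_1, k_1) = 0x555
s_3 = Round(s_2, k_2) = 0x859
s_4 = Round(s_3, k_3) = 0x024
s_5 = Round(s_4, k_4) = 0x2D7
s_6 = Round(s_5, k_5) = 0x134
s_7 = Round(s_6, k_6) = 0x36B
s_8 = Round(s_7, k_7) = 0xEA0

0xEA0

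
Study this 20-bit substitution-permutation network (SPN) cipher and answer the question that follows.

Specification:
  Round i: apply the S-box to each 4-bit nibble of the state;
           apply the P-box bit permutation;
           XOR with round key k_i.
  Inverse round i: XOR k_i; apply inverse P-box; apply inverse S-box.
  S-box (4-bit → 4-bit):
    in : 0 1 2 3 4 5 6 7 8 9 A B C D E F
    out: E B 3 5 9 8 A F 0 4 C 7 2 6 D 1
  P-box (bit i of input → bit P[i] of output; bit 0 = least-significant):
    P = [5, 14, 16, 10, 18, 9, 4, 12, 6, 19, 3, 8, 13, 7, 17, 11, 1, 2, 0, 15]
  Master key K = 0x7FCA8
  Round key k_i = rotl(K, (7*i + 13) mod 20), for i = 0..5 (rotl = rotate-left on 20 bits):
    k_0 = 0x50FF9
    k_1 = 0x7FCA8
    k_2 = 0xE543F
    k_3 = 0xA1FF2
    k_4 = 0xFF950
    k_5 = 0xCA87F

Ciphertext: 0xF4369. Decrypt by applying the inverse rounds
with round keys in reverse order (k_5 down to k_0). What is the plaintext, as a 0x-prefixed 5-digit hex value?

0x355CB

s_0 = ciphertext = 0xF4369
s_1 = InvRound(s_0, k_5) = 0x1E5DD
s_2 = InvRound(s_1, k_4) = 0xD0D45
s_3 = InvRound(s_2, k_3) = 0xBD873
s_4 = InvRound(s_3, k_2) = 0x653FA
s_5 = InvRound(s_4, k_1) = 0x444DA
s_6 = InvRound(s_5, k_0) = 0x355CB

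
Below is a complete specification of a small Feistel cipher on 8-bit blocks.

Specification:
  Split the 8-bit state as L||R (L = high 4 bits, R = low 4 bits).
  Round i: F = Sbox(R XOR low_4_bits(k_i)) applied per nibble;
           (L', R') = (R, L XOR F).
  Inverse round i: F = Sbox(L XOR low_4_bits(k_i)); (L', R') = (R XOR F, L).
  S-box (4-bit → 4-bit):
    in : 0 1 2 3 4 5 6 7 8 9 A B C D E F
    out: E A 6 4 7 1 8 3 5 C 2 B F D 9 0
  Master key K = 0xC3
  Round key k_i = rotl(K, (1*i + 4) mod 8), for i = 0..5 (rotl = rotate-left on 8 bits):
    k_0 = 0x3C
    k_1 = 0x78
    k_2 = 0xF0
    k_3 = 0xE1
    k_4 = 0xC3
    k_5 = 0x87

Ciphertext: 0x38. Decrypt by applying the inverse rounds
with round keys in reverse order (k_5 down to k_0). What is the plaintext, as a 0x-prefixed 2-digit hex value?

s_0 = ciphertext = 0x38
s_1 = InvRound(s_0, k_5) = 0xF3
s_2 = InvRound(s_1, k_4) = 0xCF
s_3 = InvRound(s_2, k_3) = 0x2C
s_4 = InvRound(s_3, k_2) = 0xA2
s_5 = InvRound(s_4, k_1) = 0x4A
s_6 = InvRound(s_5, k_0) = 0xF4

0xF4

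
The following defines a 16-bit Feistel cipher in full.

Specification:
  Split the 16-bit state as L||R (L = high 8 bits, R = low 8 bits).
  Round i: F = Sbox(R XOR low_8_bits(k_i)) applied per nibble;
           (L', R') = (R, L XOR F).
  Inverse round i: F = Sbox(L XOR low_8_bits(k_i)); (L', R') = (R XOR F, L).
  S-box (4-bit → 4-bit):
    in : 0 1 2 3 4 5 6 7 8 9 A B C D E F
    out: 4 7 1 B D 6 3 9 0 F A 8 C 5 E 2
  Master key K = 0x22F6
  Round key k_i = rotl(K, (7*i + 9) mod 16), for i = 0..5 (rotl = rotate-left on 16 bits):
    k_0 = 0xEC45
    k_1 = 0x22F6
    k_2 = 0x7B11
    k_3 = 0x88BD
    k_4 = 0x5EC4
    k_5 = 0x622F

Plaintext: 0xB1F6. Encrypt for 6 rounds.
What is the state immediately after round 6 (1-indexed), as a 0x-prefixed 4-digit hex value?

s_0 = plaintext = 0xB1F6
s_1 = Round(s_0, k_0) = 0xF63A
s_2 = Round(s_1, k_1) = 0x3A3A
s_3 = Round(s_2, k_2) = 0x3A22
s_4 = Round(s_3, k_3) = 0x22C8
s_5 = Round(s_4, k_4) = 0xC86E
s_6 = Round(s_5, k_5) = 0x6E1F

0x6E1F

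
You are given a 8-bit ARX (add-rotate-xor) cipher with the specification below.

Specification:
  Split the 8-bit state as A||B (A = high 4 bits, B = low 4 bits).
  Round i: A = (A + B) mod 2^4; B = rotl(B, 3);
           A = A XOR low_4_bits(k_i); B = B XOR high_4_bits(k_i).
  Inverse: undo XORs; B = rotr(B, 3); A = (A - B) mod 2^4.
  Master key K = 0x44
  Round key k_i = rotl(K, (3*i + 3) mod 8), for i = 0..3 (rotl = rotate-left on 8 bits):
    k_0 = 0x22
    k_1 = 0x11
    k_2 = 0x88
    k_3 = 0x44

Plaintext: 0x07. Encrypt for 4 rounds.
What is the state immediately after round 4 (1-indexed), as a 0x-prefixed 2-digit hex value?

s_0 = plaintext = 0x07
s_1 = Round(s_0, k_0) = 0x59
s_2 = Round(s_1, k_1) = 0xFD
s_3 = Round(s_2, k_2) = 0x46
s_4 = Round(s_3, k_3) = 0xE7

0xE7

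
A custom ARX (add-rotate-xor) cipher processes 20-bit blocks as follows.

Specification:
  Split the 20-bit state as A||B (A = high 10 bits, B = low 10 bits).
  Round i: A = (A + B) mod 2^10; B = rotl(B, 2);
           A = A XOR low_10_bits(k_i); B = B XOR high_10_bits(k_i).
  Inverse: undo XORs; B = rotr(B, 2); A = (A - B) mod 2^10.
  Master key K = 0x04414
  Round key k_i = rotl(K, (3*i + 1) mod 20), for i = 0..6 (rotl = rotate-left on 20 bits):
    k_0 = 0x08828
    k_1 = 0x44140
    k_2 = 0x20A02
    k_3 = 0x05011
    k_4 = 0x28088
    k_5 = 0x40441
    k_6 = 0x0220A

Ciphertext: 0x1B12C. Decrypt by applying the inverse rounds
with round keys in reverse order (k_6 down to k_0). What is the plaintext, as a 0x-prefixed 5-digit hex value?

s_0 = ciphertext = 0x1B12C
s_1 = InvRound(s_0, k_6) = 0x87449
s_2 = InvRound(s_1, k_5) = 0x82852
s_3 = InvRound(s_2, k_4) = 0x11A3C
s_4 = InvRound(s_3, k_3) = 0xF348A
s_5 = InvRound(s_4, k_2) = 0x73402
s_6 = InvRound(s_5, k_1) = 0x92644
s_7 = InvRound(s_6, k_0) = 0xF2299

0xF2299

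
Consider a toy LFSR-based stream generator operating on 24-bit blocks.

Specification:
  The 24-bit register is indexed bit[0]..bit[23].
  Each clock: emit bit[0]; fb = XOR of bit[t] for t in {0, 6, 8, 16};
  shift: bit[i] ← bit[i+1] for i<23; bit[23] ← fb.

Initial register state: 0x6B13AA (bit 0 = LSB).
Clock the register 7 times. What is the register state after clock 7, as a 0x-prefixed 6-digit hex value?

0x38D627

reg_0 = 0x6B13AA
clock 1: out=0, reg = 0x3589D5
clock 2: out=1, reg = 0x1AC4EA
clock 3: out=0, reg = 0x8D6275
clock 4: out=1, reg = 0xC6B13A
clock 5: out=0, reg = 0xE3589D
clock 6: out=1, reg = 0x71AC4E
clock 7: out=0, reg = 0x38D627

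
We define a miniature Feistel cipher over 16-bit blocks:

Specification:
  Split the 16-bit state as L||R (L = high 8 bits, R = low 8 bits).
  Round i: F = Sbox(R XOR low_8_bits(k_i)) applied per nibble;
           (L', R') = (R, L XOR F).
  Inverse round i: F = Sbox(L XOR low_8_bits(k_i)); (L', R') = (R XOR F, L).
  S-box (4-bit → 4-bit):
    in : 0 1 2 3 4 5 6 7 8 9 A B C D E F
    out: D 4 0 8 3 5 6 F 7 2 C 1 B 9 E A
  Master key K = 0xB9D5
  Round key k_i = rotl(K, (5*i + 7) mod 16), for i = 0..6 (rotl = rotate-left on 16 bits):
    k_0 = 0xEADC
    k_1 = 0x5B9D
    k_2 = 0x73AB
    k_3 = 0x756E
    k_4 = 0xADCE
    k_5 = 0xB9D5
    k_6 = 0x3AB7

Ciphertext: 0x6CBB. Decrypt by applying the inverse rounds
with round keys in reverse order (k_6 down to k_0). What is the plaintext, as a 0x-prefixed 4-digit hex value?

s_0 = ciphertext = 0x6CBB
s_1 = InvRound(s_0, k_6) = 0x2A6C
s_2 = InvRound(s_1, k_5) = 0xC62A
s_3 = InvRound(s_2, k_4) = 0xFDC6
s_4 = InvRound(s_3, k_3) = 0xEEFD
s_5 = InvRound(s_4, k_2) = 0xC8EE
s_6 = InvRound(s_5, k_1) = 0xBBC8
s_7 = InvRound(s_6, k_0) = 0xA7BB

0xA7BB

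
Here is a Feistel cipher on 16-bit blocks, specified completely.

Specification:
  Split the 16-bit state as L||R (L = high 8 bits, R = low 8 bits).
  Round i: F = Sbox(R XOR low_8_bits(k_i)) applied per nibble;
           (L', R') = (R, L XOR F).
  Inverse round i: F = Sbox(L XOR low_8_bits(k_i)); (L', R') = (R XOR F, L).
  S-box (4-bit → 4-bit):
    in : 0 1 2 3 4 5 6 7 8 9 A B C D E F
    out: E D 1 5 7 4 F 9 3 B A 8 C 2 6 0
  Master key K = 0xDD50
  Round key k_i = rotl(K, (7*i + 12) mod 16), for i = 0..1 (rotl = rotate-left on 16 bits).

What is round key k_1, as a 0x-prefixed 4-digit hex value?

0xEA86

K = 0xDD50
k_0 = rotl(K, (7*0+12) mod 16) = rotl(K, 12) = 0x0DD5
k_1 = rotl(K, (7*1+12) mod 16) = rotl(K, 3) = 0xEA86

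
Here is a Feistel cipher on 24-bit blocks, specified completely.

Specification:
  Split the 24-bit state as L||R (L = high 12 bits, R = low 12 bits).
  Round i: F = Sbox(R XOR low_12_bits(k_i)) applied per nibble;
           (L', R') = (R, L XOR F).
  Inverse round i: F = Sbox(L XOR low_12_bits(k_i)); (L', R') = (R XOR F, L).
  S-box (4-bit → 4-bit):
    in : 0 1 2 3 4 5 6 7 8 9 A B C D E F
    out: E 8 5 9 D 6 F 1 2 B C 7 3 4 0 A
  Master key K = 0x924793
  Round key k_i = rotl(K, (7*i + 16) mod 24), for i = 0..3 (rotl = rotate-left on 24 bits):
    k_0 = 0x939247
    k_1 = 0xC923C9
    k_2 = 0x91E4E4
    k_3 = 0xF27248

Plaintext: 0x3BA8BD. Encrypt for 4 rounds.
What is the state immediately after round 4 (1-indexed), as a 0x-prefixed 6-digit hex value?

s_0 = plaintext = 0x3BA8BD
s_1 = Round(s_0, k_0) = 0x8BDF16
s_2 = Round(s_1, k_1) = 0xF16BF7
s_3 = Round(s_2, k_2) = 0xBF759F
s_4 = Round(s_3, k_3) = 0x59FAB6

0x59FAB6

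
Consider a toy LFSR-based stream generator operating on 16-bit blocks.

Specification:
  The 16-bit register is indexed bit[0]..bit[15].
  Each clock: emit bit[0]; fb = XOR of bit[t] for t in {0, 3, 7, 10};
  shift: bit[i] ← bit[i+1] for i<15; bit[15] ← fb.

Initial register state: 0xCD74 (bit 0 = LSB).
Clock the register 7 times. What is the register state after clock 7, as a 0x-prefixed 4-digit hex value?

0x679A

reg_0 = 0xCD74
clock 1: out=0, reg = 0xE6BA
clock 2: out=0, reg = 0xF35D
clock 3: out=1, reg = 0x79AE
clock 4: out=0, reg = 0x3CD7
clock 5: out=1, reg = 0x9E6B
clock 6: out=1, reg = 0xCF35
clock 7: out=1, reg = 0x679A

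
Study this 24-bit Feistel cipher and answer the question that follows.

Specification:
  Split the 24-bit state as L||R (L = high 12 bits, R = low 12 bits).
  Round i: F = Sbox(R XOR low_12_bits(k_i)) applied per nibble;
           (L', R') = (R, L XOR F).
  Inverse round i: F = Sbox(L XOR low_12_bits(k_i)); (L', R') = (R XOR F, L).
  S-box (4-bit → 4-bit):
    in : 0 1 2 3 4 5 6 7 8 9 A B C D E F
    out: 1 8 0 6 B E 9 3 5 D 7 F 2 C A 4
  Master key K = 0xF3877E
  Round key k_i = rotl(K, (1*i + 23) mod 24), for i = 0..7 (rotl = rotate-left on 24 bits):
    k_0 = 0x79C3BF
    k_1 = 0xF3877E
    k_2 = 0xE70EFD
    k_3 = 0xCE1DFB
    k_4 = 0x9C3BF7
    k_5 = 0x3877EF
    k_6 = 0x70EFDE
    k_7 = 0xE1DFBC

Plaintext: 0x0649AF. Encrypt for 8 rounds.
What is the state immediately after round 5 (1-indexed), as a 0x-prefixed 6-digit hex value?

s_0 = plaintext = 0x0649AF
s_1 = Round(s_0, k_0) = 0x9AF7E5
s_2 = Round(s_1, k_1) = 0x7E5870
s_3 = Round(s_2, k_2) = 0x870EB9
s_4 = Round(s_3, k_3) = 0xEB9EC0
s_5 = Round(s_4, k_4) = 0xEC00DA
s_6 = Round(s_5, k_5) = 0x0DADAE
s_7 = Round(s_6, k_6) = 0xDAE0EB
s_8 = Round(s_7, k_7) = 0x0EB94D

0xEC00DA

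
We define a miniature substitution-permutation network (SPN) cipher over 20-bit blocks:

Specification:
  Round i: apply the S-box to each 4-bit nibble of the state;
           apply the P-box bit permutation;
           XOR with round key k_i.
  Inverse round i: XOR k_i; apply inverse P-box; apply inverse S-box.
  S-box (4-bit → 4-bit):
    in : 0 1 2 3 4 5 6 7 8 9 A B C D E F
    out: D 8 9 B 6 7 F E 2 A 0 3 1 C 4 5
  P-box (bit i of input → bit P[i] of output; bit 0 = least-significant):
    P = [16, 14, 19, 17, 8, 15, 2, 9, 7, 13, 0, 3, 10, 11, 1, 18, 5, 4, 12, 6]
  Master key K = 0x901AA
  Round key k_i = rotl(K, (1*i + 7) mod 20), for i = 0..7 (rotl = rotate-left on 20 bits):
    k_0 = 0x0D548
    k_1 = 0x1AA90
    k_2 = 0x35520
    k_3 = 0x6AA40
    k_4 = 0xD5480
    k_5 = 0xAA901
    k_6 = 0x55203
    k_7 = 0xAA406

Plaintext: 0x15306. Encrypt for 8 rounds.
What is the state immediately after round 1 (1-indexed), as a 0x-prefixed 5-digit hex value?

s_0 = plaintext = 0x15306
s_1 = Round(s_0, k_0) = 0xBBA86
s_2 = Round(s_1, k_1) = 0xA66A0
s_3 = Round(s_2, k_2) = 0xC79AB
s_4 = Round(s_3, k_3) = 0x3C26A
s_5 = Round(s_4, k_4) = 0xDD37C
s_6 = Round(s_5, k_5) = 0xF1BCF
s_7 = Round(s_6, k_6) = 0x863A3
s_8 = Round(s_7, k_7) = 0xDC89C

0xBBA86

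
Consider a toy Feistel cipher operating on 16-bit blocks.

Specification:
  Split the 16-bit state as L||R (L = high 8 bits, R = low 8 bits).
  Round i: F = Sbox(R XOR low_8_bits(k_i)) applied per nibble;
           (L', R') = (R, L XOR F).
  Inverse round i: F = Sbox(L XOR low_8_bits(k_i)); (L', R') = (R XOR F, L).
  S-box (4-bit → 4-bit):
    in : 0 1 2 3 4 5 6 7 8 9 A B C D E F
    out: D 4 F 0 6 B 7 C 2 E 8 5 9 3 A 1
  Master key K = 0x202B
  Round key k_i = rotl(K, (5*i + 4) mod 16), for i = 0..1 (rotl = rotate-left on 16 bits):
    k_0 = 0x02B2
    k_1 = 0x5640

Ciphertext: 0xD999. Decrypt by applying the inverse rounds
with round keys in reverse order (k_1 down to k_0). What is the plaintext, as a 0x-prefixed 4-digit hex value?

0x4277

s_0 = ciphertext = 0xD999
s_1 = InvRound(s_0, k_1) = 0x77D9
s_2 = InvRound(s_1, k_0) = 0x4277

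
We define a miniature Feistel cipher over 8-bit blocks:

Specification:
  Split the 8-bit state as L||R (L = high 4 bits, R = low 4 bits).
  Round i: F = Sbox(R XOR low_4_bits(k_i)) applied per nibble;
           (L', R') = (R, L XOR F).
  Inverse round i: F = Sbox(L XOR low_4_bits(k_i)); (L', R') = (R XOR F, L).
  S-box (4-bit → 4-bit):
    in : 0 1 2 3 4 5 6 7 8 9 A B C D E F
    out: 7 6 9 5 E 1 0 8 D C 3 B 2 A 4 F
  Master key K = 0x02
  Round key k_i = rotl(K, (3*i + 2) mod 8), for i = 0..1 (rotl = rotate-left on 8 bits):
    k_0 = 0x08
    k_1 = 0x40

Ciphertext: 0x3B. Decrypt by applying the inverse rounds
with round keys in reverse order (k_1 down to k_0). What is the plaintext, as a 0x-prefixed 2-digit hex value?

0x3E

s_0 = ciphertext = 0x3B
s_1 = InvRound(s_0, k_1) = 0xE3
s_2 = InvRound(s_1, k_0) = 0x3E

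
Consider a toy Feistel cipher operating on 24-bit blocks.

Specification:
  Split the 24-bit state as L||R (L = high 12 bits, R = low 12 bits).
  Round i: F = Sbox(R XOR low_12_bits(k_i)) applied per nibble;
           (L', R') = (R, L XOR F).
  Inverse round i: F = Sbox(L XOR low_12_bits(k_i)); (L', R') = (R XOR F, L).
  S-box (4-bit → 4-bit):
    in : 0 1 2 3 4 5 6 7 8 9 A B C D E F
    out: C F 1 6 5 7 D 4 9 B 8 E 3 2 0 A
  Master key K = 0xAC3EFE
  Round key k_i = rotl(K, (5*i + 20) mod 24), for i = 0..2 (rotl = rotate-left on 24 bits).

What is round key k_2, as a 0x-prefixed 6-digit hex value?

0x0FBFAB

K = 0xAC3EFE
k_0 = rotl(K, (5*0+20) mod 24) = rotl(K, 20) = 0xEAC3EF
k_1 = rotl(K, (5*1+20) mod 24) = rotl(K, 1) = 0x587DFD
k_2 = rotl(K, (5*2+20) mod 24) = rotl(K, 6) = 0x0FBFAB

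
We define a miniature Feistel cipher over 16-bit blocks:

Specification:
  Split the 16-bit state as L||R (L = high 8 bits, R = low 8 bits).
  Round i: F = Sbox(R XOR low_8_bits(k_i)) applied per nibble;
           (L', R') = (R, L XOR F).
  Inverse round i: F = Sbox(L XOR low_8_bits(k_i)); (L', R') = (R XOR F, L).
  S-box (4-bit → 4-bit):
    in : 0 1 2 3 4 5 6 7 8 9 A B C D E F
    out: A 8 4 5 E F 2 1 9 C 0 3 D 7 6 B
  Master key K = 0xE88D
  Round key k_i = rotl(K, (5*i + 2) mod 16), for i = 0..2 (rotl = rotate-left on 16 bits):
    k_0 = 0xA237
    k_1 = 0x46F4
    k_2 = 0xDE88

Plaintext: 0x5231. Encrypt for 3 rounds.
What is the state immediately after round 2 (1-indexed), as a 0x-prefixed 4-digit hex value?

0xF09F

s_0 = plaintext = 0x5231
s_1 = Round(s_0, k_0) = 0x31F0
s_2 = Round(s_1, k_1) = 0xF09F
s_3 = Round(s_2, k_2) = 0x9F71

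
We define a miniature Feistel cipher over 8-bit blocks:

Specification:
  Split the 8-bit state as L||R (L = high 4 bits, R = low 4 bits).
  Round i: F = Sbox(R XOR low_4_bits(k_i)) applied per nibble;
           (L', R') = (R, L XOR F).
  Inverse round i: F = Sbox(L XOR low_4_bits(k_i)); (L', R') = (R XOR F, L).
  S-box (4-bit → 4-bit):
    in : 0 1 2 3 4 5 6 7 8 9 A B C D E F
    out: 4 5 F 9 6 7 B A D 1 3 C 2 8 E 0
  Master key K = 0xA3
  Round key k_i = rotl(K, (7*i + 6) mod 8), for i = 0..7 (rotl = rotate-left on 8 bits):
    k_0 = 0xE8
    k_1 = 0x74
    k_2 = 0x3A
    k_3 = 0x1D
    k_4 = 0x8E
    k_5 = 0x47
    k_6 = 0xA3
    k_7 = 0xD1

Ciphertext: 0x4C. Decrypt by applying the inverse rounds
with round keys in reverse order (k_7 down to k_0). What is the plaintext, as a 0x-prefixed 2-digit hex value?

s_0 = ciphertext = 0x4C
s_1 = InvRound(s_0, k_7) = 0xB4
s_2 = InvRound(s_1, k_6) = 0x9B
s_3 = InvRound(s_2, k_5) = 0x59
s_4 = InvRound(s_3, k_4) = 0x55
s_5 = InvRound(s_4, k_3) = 0x85
s_6 = InvRound(s_5, k_2) = 0xA8
s_7 = InvRound(s_6, k_1) = 0x6A
s_8 = InvRound(s_7, k_0) = 0x46

0x46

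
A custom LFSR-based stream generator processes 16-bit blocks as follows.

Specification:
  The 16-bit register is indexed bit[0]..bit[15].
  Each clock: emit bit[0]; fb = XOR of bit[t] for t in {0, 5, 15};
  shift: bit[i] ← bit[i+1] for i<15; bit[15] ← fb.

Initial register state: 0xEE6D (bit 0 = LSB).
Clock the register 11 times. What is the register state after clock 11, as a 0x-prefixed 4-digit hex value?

0x1EBD

reg_0 = 0xEE6D
clock 1: out=1, reg = 0xF736
clock 2: out=0, reg = 0x7B9B
clock 3: out=1, reg = 0xBDCD
clock 4: out=1, reg = 0x5EE6
clock 5: out=0, reg = 0xAF73
clock 6: out=1, reg = 0xD7B9
clock 7: out=1, reg = 0xEBDC
clock 8: out=0, reg = 0xF5EE
clock 9: out=0, reg = 0x7AF7
clock 10: out=1, reg = 0x3D7B
clock 11: out=1, reg = 0x1EBD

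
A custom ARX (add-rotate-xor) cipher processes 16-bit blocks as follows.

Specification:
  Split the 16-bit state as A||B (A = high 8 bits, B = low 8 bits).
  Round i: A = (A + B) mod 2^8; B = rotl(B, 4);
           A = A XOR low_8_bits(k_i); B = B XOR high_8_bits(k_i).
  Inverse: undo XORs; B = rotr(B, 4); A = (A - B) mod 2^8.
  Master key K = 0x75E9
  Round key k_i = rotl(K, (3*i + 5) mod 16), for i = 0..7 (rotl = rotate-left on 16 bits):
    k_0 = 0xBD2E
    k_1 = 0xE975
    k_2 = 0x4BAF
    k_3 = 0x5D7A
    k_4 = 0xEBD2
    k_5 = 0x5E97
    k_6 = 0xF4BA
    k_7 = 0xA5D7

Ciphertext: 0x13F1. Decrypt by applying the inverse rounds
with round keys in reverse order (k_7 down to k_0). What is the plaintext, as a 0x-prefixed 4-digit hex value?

0x5720

s_0 = ciphertext = 0x13F1
s_1 = InvRound(s_0, k_7) = 0x7F45
s_2 = InvRound(s_1, k_6) = 0xAA1B
s_3 = InvRound(s_2, k_5) = 0xE954
s_4 = InvRound(s_3, k_4) = 0x40FB
s_5 = InvRound(s_4, k_3) = 0xD06A
s_6 = InvRound(s_5, k_2) = 0x6D12
s_7 = InvRound(s_6, k_1) = 0x59BF
s_8 = InvRound(s_7, k_0) = 0x5720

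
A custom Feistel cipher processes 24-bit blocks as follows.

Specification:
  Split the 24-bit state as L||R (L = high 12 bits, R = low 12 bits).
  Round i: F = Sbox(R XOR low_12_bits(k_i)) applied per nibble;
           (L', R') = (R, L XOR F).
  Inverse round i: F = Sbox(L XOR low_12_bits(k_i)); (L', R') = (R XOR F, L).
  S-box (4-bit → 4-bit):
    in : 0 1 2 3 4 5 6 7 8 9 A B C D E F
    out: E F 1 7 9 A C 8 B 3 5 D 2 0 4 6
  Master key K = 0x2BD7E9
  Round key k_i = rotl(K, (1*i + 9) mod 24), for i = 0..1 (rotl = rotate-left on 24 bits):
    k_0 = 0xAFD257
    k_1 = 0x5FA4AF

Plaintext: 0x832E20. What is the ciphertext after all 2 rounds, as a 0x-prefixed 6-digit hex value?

s_0 = plaintext = 0x832E20
s_1 = Round(s_0, k_0) = 0xE20ABA
s_2 = Round(s_1, k_1) = 0xABAADA

0xABAADA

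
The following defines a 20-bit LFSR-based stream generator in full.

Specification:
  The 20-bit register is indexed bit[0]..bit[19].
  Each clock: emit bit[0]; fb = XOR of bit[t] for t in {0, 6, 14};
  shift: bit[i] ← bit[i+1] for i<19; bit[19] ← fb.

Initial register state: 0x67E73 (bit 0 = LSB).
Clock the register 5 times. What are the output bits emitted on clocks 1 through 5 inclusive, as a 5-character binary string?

reg_0 = 0x67E73
clock 1: out=1, reg = 0xB3F39
clock 2: out=1, reg = 0xD9F9C
clock 3: out=0, reg = 0x6CFCE
clock 4: out=0, reg = 0x367E7
clock 5: out=1, reg = 0x9B3F3

11001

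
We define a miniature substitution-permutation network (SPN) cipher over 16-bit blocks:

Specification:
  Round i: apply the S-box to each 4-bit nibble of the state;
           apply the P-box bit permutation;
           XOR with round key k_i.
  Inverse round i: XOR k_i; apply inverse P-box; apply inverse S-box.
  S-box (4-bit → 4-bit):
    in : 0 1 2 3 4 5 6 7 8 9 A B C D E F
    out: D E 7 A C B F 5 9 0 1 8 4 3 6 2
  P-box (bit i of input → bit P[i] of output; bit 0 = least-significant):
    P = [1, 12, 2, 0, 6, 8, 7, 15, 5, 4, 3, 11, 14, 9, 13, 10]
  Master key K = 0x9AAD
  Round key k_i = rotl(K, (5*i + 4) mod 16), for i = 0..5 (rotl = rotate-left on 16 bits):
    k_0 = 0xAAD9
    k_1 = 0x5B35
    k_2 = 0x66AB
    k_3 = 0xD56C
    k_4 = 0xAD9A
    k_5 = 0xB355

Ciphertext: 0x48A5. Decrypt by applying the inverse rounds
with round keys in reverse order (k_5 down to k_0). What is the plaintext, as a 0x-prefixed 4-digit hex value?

0x3780

s_0 = ciphertext = 0x48A5
s_1 = InvRound(s_0, k_5) = 0x256F
s_2 = InvRound(s_1, k_4) = 0x9504
s_3 = InvRound(s_2, k_3) = 0xA7A9
s_4 = InvRound(s_3, k_2) = 0xA93A
s_5 = InvRound(s_4, k_1) = 0x2CB6
s_6 = InvRound(s_5, k_0) = 0x3780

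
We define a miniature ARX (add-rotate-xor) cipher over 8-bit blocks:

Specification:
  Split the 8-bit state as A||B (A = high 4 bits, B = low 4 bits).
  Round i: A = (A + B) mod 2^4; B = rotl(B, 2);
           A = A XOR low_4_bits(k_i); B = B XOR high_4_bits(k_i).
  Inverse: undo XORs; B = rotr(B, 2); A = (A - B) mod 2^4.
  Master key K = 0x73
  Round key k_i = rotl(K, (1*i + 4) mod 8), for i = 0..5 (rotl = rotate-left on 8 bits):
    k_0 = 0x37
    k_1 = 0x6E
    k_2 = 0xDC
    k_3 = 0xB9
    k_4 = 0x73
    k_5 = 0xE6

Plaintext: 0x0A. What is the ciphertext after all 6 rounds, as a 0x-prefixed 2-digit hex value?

s_0 = plaintext = 0x0A
s_1 = Round(s_0, k_0) = 0xD9
s_2 = Round(s_1, k_1) = 0x80
s_3 = Round(s_2, k_2) = 0x4D
s_4 = Round(s_3, k_3) = 0x8C
s_5 = Round(s_4, k_4) = 0x74
s_6 = Round(s_5, k_5) = 0xDF

0xDF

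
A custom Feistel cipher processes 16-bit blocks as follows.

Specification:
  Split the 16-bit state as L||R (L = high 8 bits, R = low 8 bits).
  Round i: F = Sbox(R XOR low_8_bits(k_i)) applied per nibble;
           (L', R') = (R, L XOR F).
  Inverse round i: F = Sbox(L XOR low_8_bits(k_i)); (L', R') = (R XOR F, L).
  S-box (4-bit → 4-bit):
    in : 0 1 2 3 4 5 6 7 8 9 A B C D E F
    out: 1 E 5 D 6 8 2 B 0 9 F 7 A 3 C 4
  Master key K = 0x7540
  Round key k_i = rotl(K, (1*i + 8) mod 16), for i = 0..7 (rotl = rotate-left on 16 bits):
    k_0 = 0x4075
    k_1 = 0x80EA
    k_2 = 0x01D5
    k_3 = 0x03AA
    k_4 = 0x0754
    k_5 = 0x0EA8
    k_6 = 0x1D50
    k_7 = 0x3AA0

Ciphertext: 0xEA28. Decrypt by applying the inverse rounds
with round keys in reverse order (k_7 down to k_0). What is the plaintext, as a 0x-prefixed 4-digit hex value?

s_0 = ciphertext = 0xEA28
s_1 = InvRound(s_0, k_7) = 0x47EA
s_2 = InvRound(s_1, k_6) = 0x0147
s_3 = InvRound(s_2, k_5) = 0xBE01
s_4 = InvRound(s_3, k_4) = 0xCEBE
s_5 = InvRound(s_4, k_3) = 0x98CE
s_6 = InvRound(s_5, k_2) = 0xAD98
s_7 = InvRound(s_6, k_1) = 0xF3AD
s_8 = InvRound(s_7, k_0) = 0xAFF3

0xAFF3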